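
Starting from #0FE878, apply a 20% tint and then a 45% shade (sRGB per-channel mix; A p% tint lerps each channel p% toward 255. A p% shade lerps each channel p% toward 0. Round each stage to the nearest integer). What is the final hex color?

#0FE878 is rgb(15, 232, 120).
A 20% tint moves each channel 20% toward 255:
  R: 15 + 0.2×(255−15) = 15 + 48 = 63 → 63
  G: 232 + 0.2×(255−232) = 232 + 4.6 = 236.6 → 237
  B: 120 + 0.2×(255−120) = 120 + 27 = 147 → 147
After the tint: rgb(63, 237, 147) = #3FED93.
Per channel, c → c + 0.45(0 − c):
  R: 63 + 0.45×(0−63) = 63 − 28.35 = 34.65 → 35
  G: 237 + 0.45×(0−237) = 237 − 106.65 = 130.35 → 130
  B: 147 + 0.45×(0−147) = 147 − 66.15 = 80.85 → 81
rgb(35, 130, 81) = #238251.

#238251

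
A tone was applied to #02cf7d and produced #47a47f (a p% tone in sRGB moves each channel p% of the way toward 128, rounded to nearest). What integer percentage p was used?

#02cf7d is rgb(2, 207, 125); #47a47f is rgb(71, 164, 127).
On the R channel (widest range): 71 ≈ 2 + (p/100)(128 − 2), so p ≈ 100×(71 − 2)/(128 − 2) = 6900/126 = 54.76.
p = 55 reproduces all three channels after rounding.

55%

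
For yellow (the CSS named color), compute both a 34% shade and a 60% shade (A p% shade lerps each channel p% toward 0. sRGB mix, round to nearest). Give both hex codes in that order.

CSS yellow is rgb(255, 255, 0).
34% shade:
  R: 255 − 86.7 = 168.3 → 168
  G: 255 − 86.7 = 168.3 → 168
  B: 0 + 0.34×(0−0) = 0 + 0 = 0 → 0
  → #a8a800
60% shade:
  R: 255 − 153 = 102 → 102
  G: 255 + 0.6×(0−255) = 255 − 153 = 102 → 102
  B: 0 + 0 = 0 → 0
  → #666600

#a8a800, #666600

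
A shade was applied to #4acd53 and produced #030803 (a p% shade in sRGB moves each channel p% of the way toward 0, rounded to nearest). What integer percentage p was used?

96%

#4acd53 is rgb(74, 205, 83); #030803 is rgb(3, 8, 3).
On the G channel (widest range): 8 ≈ 205 + (p/100)(0 − 205), so p ≈ 100×(8 − 205)/(0 − 205) = -19700/-205 = 96.10.
p = 96 reproduces all three channels after rounding.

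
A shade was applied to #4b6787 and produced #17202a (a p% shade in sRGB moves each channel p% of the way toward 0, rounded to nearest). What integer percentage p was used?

#4b6787 is rgb(75, 103, 135); #17202a is rgb(23, 32, 42).
On the B channel (widest range): 42 ≈ 135 + (p/100)(0 − 135), so p ≈ 100×(42 − 135)/(0 − 135) = -9300/-135 = 68.89.
p = 69 reproduces all three channels after rounding.

69%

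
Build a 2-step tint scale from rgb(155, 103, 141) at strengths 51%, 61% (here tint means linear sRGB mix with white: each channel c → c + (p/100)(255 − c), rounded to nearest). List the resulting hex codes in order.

51%: (155 + 51 = 206→206, 103 + 77.52 = 180.52→181, 141 + 58.14 = 199.14→199) → #CEB5C7
61%: (155 + 61 = 216→216, 103 + 92.72 = 195.72→196, 141 + 69.54 = 210.54→211) → #D8C4D3

#CEB5C7, #D8C4D3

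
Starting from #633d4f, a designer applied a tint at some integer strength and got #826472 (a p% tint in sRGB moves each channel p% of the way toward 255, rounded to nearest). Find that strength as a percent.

20%

#633d4f is rgb(99, 61, 79); #826472 is rgb(130, 100, 114).
On the G channel (widest range): 100 ≈ 61 + (p/100)(255 − 61), so p ≈ 100×(100 − 61)/(255 − 61) = 3900/194 = 20.10.
p = 20 reproduces all three channels after rounding.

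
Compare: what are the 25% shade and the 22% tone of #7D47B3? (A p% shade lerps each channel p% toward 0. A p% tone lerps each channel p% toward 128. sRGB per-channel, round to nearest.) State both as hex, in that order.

#7D47B3 is rgb(125, 71, 179).
25% shade:
  R: 125 + 0.25×(0−125) = 125 − 31.25 = 93.75 → 94
  G: 71 + 0.25×(0−71) = 71 − 17.75 = 53.25 → 53
  B: 179 + 0.25×(0−179) = 179 − 44.75 = 134.25 → 134
  → #5E3586
22% tone:
  R: 125 + 0.66 = 125.66 → 126
  G: 71 + 12.54 = 83.54 → 84
  B: 179 + 0.22×(128−179) = 179 − 11.22 = 167.78 → 168
  → #7E54A8

#5E3586, #7E54A8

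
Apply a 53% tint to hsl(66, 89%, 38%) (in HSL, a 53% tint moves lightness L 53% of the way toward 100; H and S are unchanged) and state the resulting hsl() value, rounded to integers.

L moves 53% from 38 toward 100: 38 + 32.86 = 70.86 → 71.
H and S are unchanged.

hsl(66, 89%, 71%)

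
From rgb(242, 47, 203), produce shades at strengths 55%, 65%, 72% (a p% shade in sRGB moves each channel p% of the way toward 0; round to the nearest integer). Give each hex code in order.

55%: (242 − 133.1 = 108.9→109, 47 − 25.85 = 21.15→21, 203 − 111.65 = 91.35→91) → #6D155B
65%: (242 − 157.3 = 84.7→85, 47 − 30.55 = 16.45→16, 203 − 131.95 = 71.05→71) → #551047
72%: (242 − 174.24 = 67.76→68, 47 − 33.84 = 13.16→13, 203 − 146.16 = 56.84→57) → #440D39

#6D155B, #551047, #440D39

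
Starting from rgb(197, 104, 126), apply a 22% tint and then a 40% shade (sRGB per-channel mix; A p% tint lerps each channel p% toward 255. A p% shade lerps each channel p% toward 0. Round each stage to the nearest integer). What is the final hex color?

A 22% tint moves each channel 22% toward 255:
  R: 197 + 0.22×(255−197) = 197 + 12.76 = 209.76 → 210
  G: 104 + 33.22 = 137.22 → 137
  B: 126 + 28.38 = 154.38 → 154
After the tint: rgb(210, 137, 154) = #D2899A.
Per channel, c → c + 0.4(0 − c):
  R: 210 − 84 = 126 → 126
  G: 137 + 0.4×(0−137) = 137 − 54.8 = 82.2 → 82
  B: 154 − 61.6 = 92.4 → 92
rgb(126, 82, 92) = #7E525C.

#7E525C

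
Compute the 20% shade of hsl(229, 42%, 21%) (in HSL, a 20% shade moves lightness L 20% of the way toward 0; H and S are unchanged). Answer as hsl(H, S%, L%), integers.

L moves 20% from 21 toward 0: 21 − 4.2 = 16.8 → 17.
H and S are unchanged.

hsl(229, 42%, 17%)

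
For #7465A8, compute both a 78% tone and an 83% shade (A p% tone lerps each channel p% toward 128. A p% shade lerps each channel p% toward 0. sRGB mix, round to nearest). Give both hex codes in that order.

#7D7A89, #14111D

#7465A8 is rgb(116, 101, 168).
78% tone:
  R: 116 + 9.36 = 125.36 → 125
  G: 101 + 0.78×(128−101) = 101 + 21.06 = 122.06 → 122
  B: 168 − 31.2 = 136.8 → 137
  → #7D7A89
83% shade:
  R: 116 + 0.83×(0−116) = 116 − 96.28 = 19.72 → 20
  G: 101 + 0.83×(0−101) = 101 − 83.83 = 17.17 → 17
  B: 168 − 139.44 = 28.56 → 29
  → #14111D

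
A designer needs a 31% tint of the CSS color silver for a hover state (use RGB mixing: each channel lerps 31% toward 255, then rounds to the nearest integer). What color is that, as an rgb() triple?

rgb(212, 212, 212)

CSS silver is rgb(192, 192, 192).
Lerp each channel 31% toward 255:
  R: 192 + 0.31×(255−192) = 192 + 19.53 = 211.53 → 212
  G: 192 + 0.31×(255−192) = 192 + 19.53 = 211.53 → 212
  B: 192 + 0.31×(255−192) = 192 + 19.53 = 211.53 → 212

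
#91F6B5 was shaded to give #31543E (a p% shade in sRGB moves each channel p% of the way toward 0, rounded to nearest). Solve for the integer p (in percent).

66%

#91F6B5 is rgb(145, 246, 181); #31543E is rgb(49, 84, 62).
On the G channel (widest range): 84 ≈ 246 + (p/100)(0 − 246), so p ≈ 100×(84 − 246)/(0 − 246) = -16200/-246 = 65.85.
p = 66 reproduces all three channels after rounding.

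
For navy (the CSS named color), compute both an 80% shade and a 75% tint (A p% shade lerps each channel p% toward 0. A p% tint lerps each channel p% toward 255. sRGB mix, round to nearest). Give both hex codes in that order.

CSS navy is rgb(0, 0, 128).
80% shade:
  R: 0 + 0 = 0 → 0
  G: 0 + 0 = 0 → 0
  B: 128 + 0.8×(0−128) = 128 − 102.4 = 25.6 → 26
  → #00001a
75% tint:
  R: 0 + 191.25 = 191.25 → 191
  G: 0 + 0.75×(255−0) = 0 + 191.25 = 191.25 → 191
  B: 128 + 0.75×(255−128) = 128 + 95.25 = 223.25 → 223
  → #bfbfdf

#00001a, #bfbfdf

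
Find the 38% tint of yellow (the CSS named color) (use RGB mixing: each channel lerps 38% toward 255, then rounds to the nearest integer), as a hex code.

CSS yellow is rgb(255, 255, 0).
Lerp each channel 38% toward 255:
  R: 255 + 0.38×(255−255) = 255 + 0 = 255 → 255
  G: 255 + 0.38×(255−255) = 255 + 0 = 255 → 255
  B: 0 + 96.9 = 96.9 → 97
rgb(255, 255, 97) = #FFFF61.

#FFFF61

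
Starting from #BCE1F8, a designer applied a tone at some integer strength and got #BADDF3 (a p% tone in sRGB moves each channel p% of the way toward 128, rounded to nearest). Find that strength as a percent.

#BCE1F8 is rgb(188, 225, 248); #BADDF3 is rgb(186, 221, 243).
On the B channel (widest range): 243 ≈ 248 + (p/100)(128 − 248), so p ≈ 100×(243 − 248)/(128 − 248) = -500/-120 = 4.17.
p = 4 reproduces all three channels after rounding.

4%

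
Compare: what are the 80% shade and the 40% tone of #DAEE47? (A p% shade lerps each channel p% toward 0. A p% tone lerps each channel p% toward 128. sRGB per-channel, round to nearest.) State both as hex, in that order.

#2C300E, #B6C25E

#DAEE47 is rgb(218, 238, 71).
80% shade:
  R: 218 + 0.8×(0−218) = 218 − 174.4 = 43.6 → 44
  G: 238 + 0.8×(0−238) = 238 − 190.4 = 47.6 → 48
  B: 71 + 0.8×(0−71) = 71 − 56.8 = 14.2 → 14
  → #2C300E
40% tone:
  R: 218 + 0.4×(128−218) = 218 − 36 = 182 → 182
  G: 238 − 44 = 194 → 194
  B: 71 + 22.8 = 93.8 → 94
  → #B6C25E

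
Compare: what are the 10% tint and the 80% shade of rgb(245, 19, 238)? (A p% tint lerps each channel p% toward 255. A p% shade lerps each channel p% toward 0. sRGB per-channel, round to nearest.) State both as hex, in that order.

10% tint:
  R: 245 + 1 = 246 → 246
  G: 19 + 23.6 = 42.6 → 43
  B: 238 + 1.7 = 239.7 → 240
  → #f62bf0
80% shade:
  R: 245 + 0.8×(0−245) = 245 − 196 = 49 → 49
  G: 19 + 0.8×(0−19) = 19 − 15.2 = 3.8 → 4
  B: 238 − 190.4 = 47.6 → 48
  → #310430

#f62bf0, #310430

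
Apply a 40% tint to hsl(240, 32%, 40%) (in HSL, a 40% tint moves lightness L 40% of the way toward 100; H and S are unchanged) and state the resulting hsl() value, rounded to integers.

L moves 40% from 40 toward 100: 40 + 24 = 64 → 64.
H and S are unchanged.

hsl(240, 32%, 64%)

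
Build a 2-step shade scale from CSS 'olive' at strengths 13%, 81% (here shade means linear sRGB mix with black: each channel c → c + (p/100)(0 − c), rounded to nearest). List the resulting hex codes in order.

#6f6f00, #181800

CSS olive is rgb(128, 128, 0).
13%: (128 − 16.64 = 111.36→111, 128 − 16.64 = 111.36→111, 0→0) → #6f6f00
81%: (128 − 103.68 = 24.32→24, 128 − 103.68 = 24.32→24, 0→0) → #181800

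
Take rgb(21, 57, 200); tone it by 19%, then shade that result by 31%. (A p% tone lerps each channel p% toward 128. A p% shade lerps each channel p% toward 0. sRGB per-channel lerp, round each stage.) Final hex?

A 19% tone moves each channel 19% toward 128:
  R: 21 + 20.33 = 41.33 → 41
  G: 57 + 13.49 = 70.49 → 70
  B: 200 + 0.19×(128−200) = 200 − 13.68 = 186.32 → 186
After the tone: rgb(41, 70, 186) = #2946ba.
Per channel, c → c + 0.31(0 − c):
  R: 41 − 12.71 = 28.29 → 28
  G: 70 + 0.31×(0−70) = 70 − 21.7 = 48.3 → 48
  B: 186 + 0.31×(0−186) = 186 − 57.66 = 128.34 → 128
rgb(28, 48, 128) = #1c3080.

#1c3080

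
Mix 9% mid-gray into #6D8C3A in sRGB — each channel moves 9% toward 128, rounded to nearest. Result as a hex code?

#6D8C3A is rgb(109, 140, 58).
A 9% tone moves each channel 9% toward 128:
  R: 109 + 0.09×(128−109) = 109 + 1.71 = 110.71 → 111
  G: 140 − 1.08 = 138.92 → 139
  B: 58 + 0.09×(128−58) = 58 + 6.3 = 64.3 → 64
rgb(111, 139, 64) = #6F8B40.

#6F8B40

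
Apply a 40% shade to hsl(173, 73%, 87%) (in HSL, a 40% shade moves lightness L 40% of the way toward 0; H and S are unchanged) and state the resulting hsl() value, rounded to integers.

L moves 40% from 87 toward 0: 87 − 34.8 = 52.2 → 52.
H and S are unchanged.

hsl(173, 73%, 52%)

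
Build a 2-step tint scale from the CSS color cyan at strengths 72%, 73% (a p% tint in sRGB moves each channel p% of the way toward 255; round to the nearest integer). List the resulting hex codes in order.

CSS cyan is rgb(0, 255, 255).
72%: (0 + 183.6 = 183.6→184, 255→255, 255→255) → #B8FFFF
73%: (0 + 186.15 = 186.15→186, 255→255, 255→255) → #BAFFFF

#B8FFFF, #BAFFFF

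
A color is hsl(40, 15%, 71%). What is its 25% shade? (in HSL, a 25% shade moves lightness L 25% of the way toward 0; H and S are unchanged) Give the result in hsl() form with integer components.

hsl(40, 15%, 53%)

L moves 25% from 71 toward 0: 71 − 17.75 = 53.25 → 53.
H and S are unchanged.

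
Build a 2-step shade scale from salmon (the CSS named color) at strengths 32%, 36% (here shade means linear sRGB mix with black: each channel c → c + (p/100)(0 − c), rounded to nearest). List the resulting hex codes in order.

#aa574e, #a05249

CSS salmon is rgb(250, 128, 114).
32%: (250 − 80 = 170→170, 128 − 40.96 = 87.04→87, 114 − 36.48 = 77.52→78) → #aa574e
36%: (250 − 90 = 160→160, 128 − 46.08 = 81.92→82, 114 − 41.04 = 72.96→73) → #a05249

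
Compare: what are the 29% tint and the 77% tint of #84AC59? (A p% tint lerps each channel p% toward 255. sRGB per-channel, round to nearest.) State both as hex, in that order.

#84AC59 is rgb(132, 172, 89).
29% tint:
  R: 132 + 0.29×(255−132) = 132 + 35.67 = 167.67 → 168
  G: 172 + 24.07 = 196.07 → 196
  B: 89 + 0.29×(255−89) = 89 + 48.14 = 137.14 → 137
  → #A8C489
77% tint:
  R: 132 + 0.77×(255−132) = 132 + 94.71 = 226.71 → 227
  G: 172 + 63.91 = 235.91 → 236
  B: 89 + 0.77×(255−89) = 89 + 127.82 = 216.82 → 217
  → #E3ECD9

#A8C489, #E3ECD9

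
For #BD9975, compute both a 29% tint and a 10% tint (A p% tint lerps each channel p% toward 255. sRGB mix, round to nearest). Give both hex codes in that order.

#BD9975 is rgb(189, 153, 117).
29% tint:
  R: 189 + 0.29×(255−189) = 189 + 19.14 = 208.14 → 208
  G: 153 + 0.29×(255−153) = 153 + 29.58 = 182.58 → 183
  B: 117 + 0.29×(255−117) = 117 + 40.02 = 157.02 → 157
  → #D0B79D
10% tint:
  R: 189 + 6.6 = 195.6 → 196
  G: 153 + 0.1×(255−153) = 153 + 10.2 = 163.2 → 163
  B: 117 + 0.1×(255−117) = 117 + 13.8 = 130.8 → 131
  → #C4A383

#D0B79D, #C4A383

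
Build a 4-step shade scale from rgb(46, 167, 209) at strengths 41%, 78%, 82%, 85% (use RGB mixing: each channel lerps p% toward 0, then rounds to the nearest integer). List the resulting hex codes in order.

#1B637B, #0A252E, #081E26, #07191F

41%: (46 − 18.86 = 27.14→27, 167 − 68.47 = 98.53→99, 209 − 85.69 = 123.31→123) → #1B637B
78%: (46 − 35.88 = 10.12→10, 167 − 130.26 = 36.74→37, 209 − 163.02 = 45.98→46) → #0A252E
82%: (46 − 37.72 = 8.28→8, 167 − 136.94 = 30.06→30, 209 − 171.38 = 37.62→38) → #081E26
85%: (46 − 39.1 = 6.9→7, 167 − 141.95 = 25.05→25, 209 − 177.65 = 31.35→31) → #07191F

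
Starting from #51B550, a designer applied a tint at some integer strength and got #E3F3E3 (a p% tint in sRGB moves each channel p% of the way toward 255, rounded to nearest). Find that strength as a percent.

84%

#51B550 is rgb(81, 181, 80); #E3F3E3 is rgb(227, 243, 227).
On the B channel (widest range): 227 ≈ 80 + (p/100)(255 − 80), so p ≈ 100×(227 − 80)/(255 − 80) = 14700/175 = 84.00.
p = 84 reproduces all three channels after rounding.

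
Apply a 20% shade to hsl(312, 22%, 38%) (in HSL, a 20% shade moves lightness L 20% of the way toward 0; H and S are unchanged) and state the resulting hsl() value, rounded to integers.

L moves 20% from 38 toward 0: 38 − 7.6 = 30.4 → 30.
H and S are unchanged.

hsl(312, 22%, 30%)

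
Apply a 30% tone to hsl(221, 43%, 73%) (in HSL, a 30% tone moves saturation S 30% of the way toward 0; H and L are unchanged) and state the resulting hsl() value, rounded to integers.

hsl(221, 30%, 73%)

S moves 30% from 43 toward 0: 43 − 12.9 = 30.1 → 30.
H and L are unchanged.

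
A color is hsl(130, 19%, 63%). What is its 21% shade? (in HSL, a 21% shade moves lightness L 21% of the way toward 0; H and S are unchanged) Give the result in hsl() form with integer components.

hsl(130, 19%, 50%)

L moves 21% from 63 toward 0: 63 − 13.23 = 49.77 → 50.
H and S are unchanged.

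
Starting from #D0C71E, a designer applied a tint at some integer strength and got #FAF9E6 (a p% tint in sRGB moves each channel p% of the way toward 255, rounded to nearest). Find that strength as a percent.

89%

#D0C71E is rgb(208, 199, 30); #FAF9E6 is rgb(250, 249, 230).
On the B channel (widest range): 230 ≈ 30 + (p/100)(255 − 30), so p ≈ 100×(230 − 30)/(255 − 30) = 20000/225 = 88.89.
p = 89 reproduces all three channels after rounding.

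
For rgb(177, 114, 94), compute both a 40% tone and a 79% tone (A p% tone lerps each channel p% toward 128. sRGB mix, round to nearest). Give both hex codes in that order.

#9d786c, #8a7d79

40% tone:
  R: 177 − 19.6 = 157.4 → 157
  G: 114 + 5.6 = 119.6 → 120
  B: 94 + 0.4×(128−94) = 94 + 13.6 = 107.6 → 108
  → #9d786c
79% tone:
  R: 177 + 0.79×(128−177) = 177 − 38.71 = 138.29 → 138
  G: 114 + 0.79×(128−114) = 114 + 11.06 = 125.06 → 125
  B: 94 + 26.86 = 120.86 → 121
  → #8a7d79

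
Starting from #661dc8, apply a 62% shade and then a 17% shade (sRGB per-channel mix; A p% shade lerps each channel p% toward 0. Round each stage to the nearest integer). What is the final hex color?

#661dc8 is rgb(102, 29, 200).
Lerp each channel 62% toward 0:
  R: 102 + 0.62×(0−102) = 102 − 63.24 = 38.76 → 39
  G: 29 + 0.62×(0−29) = 29 − 17.98 = 11.02 → 11
  B: 200 + 0.62×(0−200) = 200 − 124 = 76 → 76
After the shade: rgb(39, 11, 76) = #270b4c.
Lerp each channel 17% toward 0:
  R: 39 − 6.63 = 32.37 → 32
  G: 11 + 0.17×(0−11) = 11 − 1.87 = 9.13 → 9
  B: 76 + 0.17×(0−76) = 76 − 12.92 = 63.08 → 63
rgb(32, 9, 63) = #20093f.

#20093f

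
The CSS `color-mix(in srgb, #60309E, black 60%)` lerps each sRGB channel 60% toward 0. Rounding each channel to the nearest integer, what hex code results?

#60309E is rgb(96, 48, 158).
Lerp each channel 60% toward 0:
  R: 96 − 57.6 = 38.4 → 38
  G: 48 − 28.8 = 19.2 → 19
  B: 158 + 0.6×(0−158) = 158 − 94.8 = 63.2 → 63
rgb(38, 19, 63) = #26133F.

#26133F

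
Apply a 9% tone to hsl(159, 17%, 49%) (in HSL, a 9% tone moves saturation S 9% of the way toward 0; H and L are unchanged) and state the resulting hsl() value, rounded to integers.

hsl(159, 15%, 49%)

S moves 9% from 17 toward 0: 17 − 1.53 = 15.47 → 15.
H and L are unchanged.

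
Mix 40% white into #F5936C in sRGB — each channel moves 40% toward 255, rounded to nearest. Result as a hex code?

#F5936C is rgb(245, 147, 108).
A 40% tint moves each channel 40% toward 255:
  R: 245 + 4 = 249 → 249
  G: 147 + 43.2 = 190.2 → 190
  B: 108 + 58.8 = 166.8 → 167
rgb(249, 190, 167) = #F9BEA7.

#F9BEA7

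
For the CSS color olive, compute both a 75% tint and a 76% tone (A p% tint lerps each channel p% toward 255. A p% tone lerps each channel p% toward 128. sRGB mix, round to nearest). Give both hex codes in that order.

CSS olive is rgb(128, 128, 0).
75% tint:
  R: 128 + 0.75×(255−128) = 128 + 95.25 = 223.25 → 223
  G: 128 + 95.25 = 223.25 → 223
  B: 0 + 191.25 = 191.25 → 191
  → #DFDFBF
76% tone:
  R: 128 + 0.76×(128−128) = 128 + 0 = 128 → 128
  G: 128 + 0.76×(128−128) = 128 + 0 = 128 → 128
  B: 0 + 0.76×(128−0) = 0 + 97.28 = 97.28 → 97
  → #808061

#DFDFBF, #808061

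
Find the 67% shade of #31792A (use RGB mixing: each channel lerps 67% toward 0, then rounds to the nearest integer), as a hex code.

#10280E

#31792A is rgb(49, 121, 42).
A 67% shade moves each channel 67% toward 0:
  R: 49 − 32.83 = 16.17 → 16
  G: 121 − 81.07 = 39.93 → 40
  B: 42 − 28.14 = 13.86 → 14
rgb(16, 40, 14) = #10280E.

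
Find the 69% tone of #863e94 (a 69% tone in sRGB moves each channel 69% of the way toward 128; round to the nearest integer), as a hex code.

#826c86

#863e94 is rgb(134, 62, 148).
Per channel, c → c + 0.69(128 − c):
  R: 134 + 0.69×(128−134) = 134 − 4.14 = 129.86 → 130
  G: 62 + 0.69×(128−62) = 62 + 45.54 = 107.54 → 108
  B: 148 + 0.69×(128−148) = 148 − 13.8 = 134.2 → 134
rgb(130, 108, 134) = #826c86.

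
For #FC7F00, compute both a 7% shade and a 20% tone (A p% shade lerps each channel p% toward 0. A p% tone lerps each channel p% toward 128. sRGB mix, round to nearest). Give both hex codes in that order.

#FC7F00 is rgb(252, 127, 0).
7% shade:
  R: 252 − 17.64 = 234.36 → 234
  G: 127 + 0.07×(0−127) = 127 − 8.89 = 118.11 → 118
  B: 0 + 0.07×(0−0) = 0 + 0 = 0 → 0
  → #EA7600
20% tone:
  R: 252 − 24.8 = 227.2 → 227
  G: 127 + 0.2 = 127.2 → 127
  B: 0 + 0.2×(128−0) = 0 + 25.6 = 25.6 → 26
  → #E37F1A

#EA7600, #E37F1A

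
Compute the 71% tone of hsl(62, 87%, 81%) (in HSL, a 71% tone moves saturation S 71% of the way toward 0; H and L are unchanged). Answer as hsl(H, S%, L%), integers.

hsl(62, 25%, 81%)

S moves 71% from 87 toward 0: 87 − 61.77 = 25.23 → 25.
H and L are unchanged.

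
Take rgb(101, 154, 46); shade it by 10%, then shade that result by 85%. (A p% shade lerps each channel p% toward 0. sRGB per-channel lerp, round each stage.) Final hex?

#0E1506

A 10% shade moves each channel 10% toward 0:
  R: 101 − 10.1 = 90.9 → 91
  G: 154 + 0.1×(0−154) = 154 − 15.4 = 138.6 → 139
  B: 46 + 0.1×(0−46) = 46 − 4.6 = 41.4 → 41
After the shade: rgb(91, 139, 41) = #5B8B29.
An 85% shade moves each channel 85% toward 0:
  R: 91 + 0.85×(0−91) = 91 − 77.35 = 13.65 → 14
  G: 139 + 0.85×(0−139) = 139 − 118.15 = 20.85 → 21
  B: 41 − 34.85 = 6.15 → 6
rgb(14, 21, 6) = #0E1506.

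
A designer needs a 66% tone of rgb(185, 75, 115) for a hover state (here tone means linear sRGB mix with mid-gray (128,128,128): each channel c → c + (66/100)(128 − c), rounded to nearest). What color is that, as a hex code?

#936E7C

Lerp each channel 66% toward 128:
  R: 185 + 0.66×(128−185) = 185 − 37.62 = 147.38 → 147
  G: 75 + 34.98 = 109.98 → 110
  B: 115 + 8.58 = 123.58 → 124
rgb(147, 110, 124) = #936E7C.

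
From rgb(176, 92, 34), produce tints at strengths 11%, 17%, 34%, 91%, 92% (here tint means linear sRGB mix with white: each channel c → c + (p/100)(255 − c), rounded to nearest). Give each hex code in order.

11%: (176 + 8.69 = 184.69→185, 92 + 17.93 = 109.93→110, 34 + 24.31 = 58.31→58) → #b96e3a
17%: (176 + 13.43 = 189.43→189, 92 + 27.71 = 119.71→120, 34 + 37.57 = 71.57→72) → #bd7848
34%: (176 + 26.86 = 202.86→203, 92 + 55.42 = 147.42→147, 34 + 75.14 = 109.14→109) → #cb936d
91%: (176 + 71.89 = 247.89→248, 92 + 148.33 = 240.33→240, 34 + 201.11 = 235.11→235) → #f8f0eb
92%: (176 + 72.68 = 248.68→249, 92 + 149.96 = 241.96→242, 34 + 203.32 = 237.32→237) → #f9f2ed

#b96e3a, #bd7848, #cb936d, #f8f0eb, #f9f2ed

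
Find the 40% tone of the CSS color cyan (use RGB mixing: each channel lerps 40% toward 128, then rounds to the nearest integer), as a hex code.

CSS cyan is rgb(0, 255, 255).
Lerp each channel 40% toward 128:
  R: 0 + 51.2 = 51.2 → 51
  G: 255 − 50.8 = 204.2 → 204
  B: 255 − 50.8 = 204.2 → 204
rgb(51, 204, 204) = #33CCCC.

#33CCCC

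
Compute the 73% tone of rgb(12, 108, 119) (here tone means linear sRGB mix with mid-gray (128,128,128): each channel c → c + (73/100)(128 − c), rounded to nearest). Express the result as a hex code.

#617b7e

A 73% tone moves each channel 73% toward 128:
  R: 12 + 0.73×(128−12) = 12 + 84.68 = 96.68 → 97
  G: 108 + 14.6 = 122.6 → 123
  B: 119 + 0.73×(128−119) = 119 + 6.57 = 125.57 → 126
rgb(97, 123, 126) = #617b7e.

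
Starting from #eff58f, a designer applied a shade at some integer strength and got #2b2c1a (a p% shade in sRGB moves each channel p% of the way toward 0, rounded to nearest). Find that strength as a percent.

#eff58f is rgb(239, 245, 143); #2b2c1a is rgb(43, 44, 26).
On the G channel (widest range): 44 ≈ 245 + (p/100)(0 − 245), so p ≈ 100×(44 − 245)/(0 − 245) = -20100/-245 = 82.04.
p = 82 reproduces all three channels after rounding.

82%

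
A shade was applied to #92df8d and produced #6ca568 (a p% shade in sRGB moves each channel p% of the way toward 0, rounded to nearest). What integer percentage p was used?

26%

#92df8d is rgb(146, 223, 141); #6ca568 is rgb(108, 165, 104).
On the G channel (widest range): 165 ≈ 223 + (p/100)(0 − 223), so p ≈ 100×(165 − 223)/(0 − 223) = -5800/-223 = 26.01.
p = 26 reproduces all three channels after rounding.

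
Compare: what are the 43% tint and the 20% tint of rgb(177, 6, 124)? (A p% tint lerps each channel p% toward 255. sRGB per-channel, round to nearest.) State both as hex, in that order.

43% tint:
  R: 177 + 0.43×(255−177) = 177 + 33.54 = 210.54 → 211
  G: 6 + 0.43×(255−6) = 6 + 107.07 = 113.07 → 113
  B: 124 + 0.43×(255−124) = 124 + 56.33 = 180.33 → 180
  → #d371b4
20% tint:
  R: 177 + 0.2×(255−177) = 177 + 15.6 = 192.6 → 193
  G: 6 + 49.8 = 55.8 → 56
  B: 124 + 0.2×(255−124) = 124 + 26.2 = 150.2 → 150
  → #c13896

#d371b4, #c13896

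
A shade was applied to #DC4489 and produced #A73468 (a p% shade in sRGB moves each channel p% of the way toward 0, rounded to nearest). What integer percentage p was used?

#DC4489 is rgb(220, 68, 137); #A73468 is rgb(167, 52, 104).
On the R channel (widest range): 167 ≈ 220 + (p/100)(0 − 220), so p ≈ 100×(167 − 220)/(0 − 220) = -5300/-220 = 24.09.
p = 24 reproduces all three channels after rounding.

24%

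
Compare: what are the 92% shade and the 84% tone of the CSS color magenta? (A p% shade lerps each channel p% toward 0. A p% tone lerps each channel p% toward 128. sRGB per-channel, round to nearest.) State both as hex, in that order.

CSS magenta is rgb(255, 0, 255).
92% shade:
  R: 255 − 234.6 = 20.4 → 20
  G: 0 + 0.92×(0−0) = 0 + 0 = 0 → 0
  B: 255 − 234.6 = 20.4 → 20
  → #140014
84% tone:
  R: 255 + 0.84×(128−255) = 255 − 106.68 = 148.32 → 148
  G: 0 + 0.84×(128−0) = 0 + 107.52 = 107.52 → 108
  B: 255 + 0.84×(128−255) = 255 − 106.68 = 148.32 → 148
  → #946c94

#140014, #946c94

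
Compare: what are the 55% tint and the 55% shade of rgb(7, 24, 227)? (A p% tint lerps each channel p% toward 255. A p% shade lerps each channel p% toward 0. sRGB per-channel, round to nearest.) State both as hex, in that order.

#8f97f2, #030b66

55% tint:
  R: 7 + 0.55×(255−7) = 7 + 136.4 = 143.4 → 143
  G: 24 + 0.55×(255−24) = 24 + 127.05 = 151.05 → 151
  B: 227 + 15.4 = 242.4 → 242
  → #8f97f2
55% shade:
  R: 7 + 0.55×(0−7) = 7 − 3.85 = 3.15 → 3
  G: 24 + 0.55×(0−24) = 24 − 13.2 = 10.8 → 11
  B: 227 + 0.55×(0−227) = 227 − 124.85 = 102.15 → 102
  → #030b66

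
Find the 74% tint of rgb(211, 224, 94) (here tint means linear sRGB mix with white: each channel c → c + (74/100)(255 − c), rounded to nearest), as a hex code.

#F4F7D5

A 74% tint moves each channel 74% toward 255:
  R: 211 + 0.74×(255−211) = 211 + 32.56 = 243.56 → 244
  G: 224 + 0.74×(255−224) = 224 + 22.94 = 246.94 → 247
  B: 94 + 0.74×(255−94) = 94 + 119.14 = 213.14 → 213
rgb(244, 247, 213) = #F4F7D5.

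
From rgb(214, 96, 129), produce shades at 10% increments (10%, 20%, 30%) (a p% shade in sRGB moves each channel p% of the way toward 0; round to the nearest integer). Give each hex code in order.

10%: (214 − 21.4 = 192.6→193, 96 − 9.6 = 86.4→86, 129 − 12.9 = 116.1→116) → #C15674
20%: (214 − 42.8 = 171.2→171, 96 − 19.2 = 76.8→77, 129 − 25.8 = 103.2→103) → #AB4D67
30%: (214 − 64.2 = 149.8→150, 96 − 28.8 = 67.2→67, 129 − 38.7 = 90.3→90) → #96435A

#C15674, #AB4D67, #96435A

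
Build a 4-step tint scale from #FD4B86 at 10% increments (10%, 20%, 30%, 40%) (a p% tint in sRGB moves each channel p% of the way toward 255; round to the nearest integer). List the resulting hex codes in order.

#FD5D92, #FD6F9E, #FE81AA, #FE93B6

#FD4B86 is rgb(253, 75, 134).
10%: (253→253, 75 + 18 = 93→93, 134 + 12.1 = 146.1→146) → #FD5D92
20%: (253→253, 75 + 36 = 111→111, 134 + 24.2 = 158.2→158) → #FD6F9E
30%: (253 + 0.6 = 253.6→254, 75 + 54 = 129→129, 134 + 36.3 = 170.3→170) → #FE81AA
40%: (253 + 0.8 = 253.8→254, 75 + 72 = 147→147, 134 + 48.4 = 182.4→182) → #FE93B6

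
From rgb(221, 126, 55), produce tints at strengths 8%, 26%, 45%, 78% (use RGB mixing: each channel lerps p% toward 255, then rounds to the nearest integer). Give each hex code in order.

8%: (221 + 2.72 = 223.72→224, 126 + 10.32 = 136.32→136, 55 + 16 = 71→71) → #E08847
26%: (221 + 8.84 = 229.84→230, 126 + 33.54 = 159.54→160, 55 + 52 = 107→107) → #E6A06B
45%: (221 + 15.3 = 236.3→236, 126 + 58.05 = 184.05→184, 55 + 90 = 145→145) → #ECB891
78%: (221 + 26.52 = 247.52→248, 126 + 100.62 = 226.62→227, 55 + 156 = 211→211) → #F8E3D3

#E08847, #E6A06B, #ECB891, #F8E3D3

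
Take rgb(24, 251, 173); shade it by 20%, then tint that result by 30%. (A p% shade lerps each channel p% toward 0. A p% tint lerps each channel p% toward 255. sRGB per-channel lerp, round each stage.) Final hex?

#5AD9AD

A 20% shade moves each channel 20% toward 0:
  R: 24 + 0.2×(0−24) = 24 − 4.8 = 19.2 → 19
  G: 251 + 0.2×(0−251) = 251 − 50.2 = 200.8 → 201
  B: 173 − 34.6 = 138.4 → 138
After the shade: rgb(19, 201, 138) = #13C98A.
Lerp each channel 30% toward 255:
  R: 19 + 0.3×(255−19) = 19 + 70.8 = 89.8 → 90
  G: 201 + 16.2 = 217.2 → 217
  B: 138 + 0.3×(255−138) = 138 + 35.1 = 173.1 → 173
rgb(90, 217, 173) = #5AD9AD.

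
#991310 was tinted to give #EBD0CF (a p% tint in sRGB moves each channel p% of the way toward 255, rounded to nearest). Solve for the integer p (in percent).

#991310 is rgb(153, 19, 16); #EBD0CF is rgb(235, 208, 207).
On the B channel (widest range): 207 ≈ 16 + (p/100)(255 − 16), so p ≈ 100×(207 − 16)/(255 − 16) = 19100/239 = 79.92.
p = 80 reproduces all three channels after rounding.

80%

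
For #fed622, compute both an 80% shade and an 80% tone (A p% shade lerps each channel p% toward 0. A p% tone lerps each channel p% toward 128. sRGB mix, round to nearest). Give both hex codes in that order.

#fed622 is rgb(254, 214, 34).
80% shade:
  R: 254 − 203.2 = 50.8 → 51
  G: 214 + 0.8×(0−214) = 214 − 171.2 = 42.8 → 43
  B: 34 − 27.2 = 6.8 → 7
  → #332b07
80% tone:
  R: 254 + 0.8×(128−254) = 254 − 100.8 = 153.2 → 153
  G: 214 − 68.8 = 145.2 → 145
  B: 34 + 0.8×(128−34) = 34 + 75.2 = 109.2 → 109
  → #99916d

#332b07, #99916d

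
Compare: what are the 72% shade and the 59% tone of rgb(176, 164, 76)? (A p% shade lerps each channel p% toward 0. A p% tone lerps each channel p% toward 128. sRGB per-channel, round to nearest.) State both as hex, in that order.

#312E15, #948F6B

72% shade:
  R: 176 + 0.72×(0−176) = 176 − 126.72 = 49.28 → 49
  G: 164 + 0.72×(0−164) = 164 − 118.08 = 45.92 → 46
  B: 76 + 0.72×(0−76) = 76 − 54.72 = 21.28 → 21
  → #312E15
59% tone:
  R: 176 − 28.32 = 147.68 → 148
  G: 164 + 0.59×(128−164) = 164 − 21.24 = 142.76 → 143
  B: 76 + 0.59×(128−76) = 76 + 30.68 = 106.68 → 107
  → #948F6B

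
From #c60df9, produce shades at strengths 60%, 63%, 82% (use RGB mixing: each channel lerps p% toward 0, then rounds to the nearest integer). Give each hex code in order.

#4f0564, #49055c, #24022d

#c60df9 is rgb(198, 13, 249).
60%: (198 − 118.8 = 79.2→79, 13 − 7.8 = 5.2→5, 249 − 149.4 = 99.6→100) → #4f0564
63%: (198 − 124.74 = 73.26→73, 13 − 8.19 = 4.81→5, 249 − 156.87 = 92.13→92) → #49055c
82%: (198 − 162.36 = 35.64→36, 13 − 10.66 = 2.34→2, 249 − 204.18 = 44.82→45) → #24022d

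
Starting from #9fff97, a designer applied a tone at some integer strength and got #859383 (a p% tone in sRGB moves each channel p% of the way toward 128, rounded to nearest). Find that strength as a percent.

#9fff97 is rgb(159, 255, 151); #859383 is rgb(133, 147, 131).
On the G channel (widest range): 147 ≈ 255 + (p/100)(128 − 255), so p ≈ 100×(147 − 255)/(128 − 255) = -10800/-127 = 85.04.
p = 85 reproduces all three channels after rounding.

85%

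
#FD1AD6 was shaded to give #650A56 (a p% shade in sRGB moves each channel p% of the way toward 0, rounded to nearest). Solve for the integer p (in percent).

#FD1AD6 is rgb(253, 26, 214); #650A56 is rgb(101, 10, 86).
On the R channel (widest range): 101 ≈ 253 + (p/100)(0 − 253), so p ≈ 100×(101 − 253)/(0 − 253) = -15200/-253 = 60.08.
p = 60 reproduces all three channels after rounding.

60%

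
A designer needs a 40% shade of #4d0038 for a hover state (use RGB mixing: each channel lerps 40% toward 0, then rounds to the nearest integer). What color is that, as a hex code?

#4d0038 is rgb(77, 0, 56).
A 40% shade moves each channel 40% toward 0:
  R: 77 − 30.8 = 46.2 → 46
  G: 0 + 0.4×(0−0) = 0 + 0 = 0 → 0
  B: 56 + 0.4×(0−56) = 56 − 22.4 = 33.6 → 34
rgb(46, 0, 34) = #2e0022.

#2e0022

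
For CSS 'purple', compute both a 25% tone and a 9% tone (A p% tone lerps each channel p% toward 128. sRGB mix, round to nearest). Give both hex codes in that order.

#802080, #800C80

CSS purple is rgb(128, 0, 128).
25% tone:
  R: 128 + 0 = 128 → 128
  G: 0 + 0.25×(128−0) = 0 + 32 = 32 → 32
  B: 128 + 0.25×(128−128) = 128 + 0 = 128 → 128
  → #802080
9% tone:
  R: 128 + 0.09×(128−128) = 128 + 0 = 128 → 128
  G: 0 + 11.52 = 11.52 → 12
  B: 128 + 0.09×(128−128) = 128 + 0 = 128 → 128
  → #800C80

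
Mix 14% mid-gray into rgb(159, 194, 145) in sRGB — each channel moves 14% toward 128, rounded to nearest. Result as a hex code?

Per channel, c → c + 0.14(128 − c):
  R: 159 + 0.14×(128−159) = 159 − 4.34 = 154.66 → 155
  G: 194 + 0.14×(128−194) = 194 − 9.24 = 184.76 → 185
  B: 145 + 0.14×(128−145) = 145 − 2.38 = 142.62 → 143
rgb(155, 185, 143) = #9BB98F.

#9BB98F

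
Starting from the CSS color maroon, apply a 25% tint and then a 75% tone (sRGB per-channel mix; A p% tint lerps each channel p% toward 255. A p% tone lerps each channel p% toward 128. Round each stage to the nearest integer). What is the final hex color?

#887070

CSS maroon is rgb(128, 0, 0).
A 25% tint moves each channel 25% toward 255:
  R: 128 + 0.25×(255−128) = 128 + 31.75 = 159.75 → 160
  G: 0 + 63.75 = 63.75 → 64
  B: 0 + 63.75 = 63.75 → 64
After the tint: rgb(160, 64, 64) = #A04040.
Lerp each channel 75% toward 128:
  R: 160 − 24 = 136 → 136
  G: 64 + 0.75×(128−64) = 64 + 48 = 112 → 112
  B: 64 + 0.75×(128−64) = 64 + 48 = 112 → 112
rgb(136, 112, 112) = #887070.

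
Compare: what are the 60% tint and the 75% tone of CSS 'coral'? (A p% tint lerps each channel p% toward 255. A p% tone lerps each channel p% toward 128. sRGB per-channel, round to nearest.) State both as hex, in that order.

CSS coral is rgb(255, 127, 80).
60% tint:
  R: 255 + 0 = 255 → 255
  G: 127 + 0.6×(255−127) = 127 + 76.8 = 203.8 → 204
  B: 80 + 105 = 185 → 185
  → #ffccb9
75% tone:
  R: 255 + 0.75×(128−255) = 255 − 95.25 = 159.75 → 160
  G: 127 + 0.75×(128−127) = 127 + 0.75 = 127.75 → 128
  B: 80 + 0.75×(128−80) = 80 + 36 = 116 → 116
  → #a08074

#ffccb9, #a08074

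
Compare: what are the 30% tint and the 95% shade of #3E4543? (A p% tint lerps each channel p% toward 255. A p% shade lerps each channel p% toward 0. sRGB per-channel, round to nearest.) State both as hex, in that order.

#787D7B, #030303

#3E4543 is rgb(62, 69, 67).
30% tint:
  R: 62 + 57.9 = 119.9 → 120
  G: 69 + 55.8 = 124.8 → 125
  B: 67 + 0.3×(255−67) = 67 + 56.4 = 123.4 → 123
  → #787D7B
95% shade:
  R: 62 + 0.95×(0−62) = 62 − 58.9 = 3.1 → 3
  G: 69 + 0.95×(0−69) = 69 − 65.55 = 3.45 → 3
  B: 67 + 0.95×(0−67) = 67 − 63.65 = 3.35 → 3
  → #030303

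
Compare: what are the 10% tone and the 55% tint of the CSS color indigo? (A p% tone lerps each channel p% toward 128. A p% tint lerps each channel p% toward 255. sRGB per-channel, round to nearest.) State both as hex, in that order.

CSS indigo is rgb(75, 0, 130).
10% tone:
  R: 75 + 0.1×(128−75) = 75 + 5.3 = 80.3 → 80
  G: 0 + 0.1×(128−0) = 0 + 12.8 = 12.8 → 13
  B: 130 + 0.1×(128−130) = 130 − 0.2 = 129.8 → 130
  → #500D82
55% tint:
  R: 75 + 99 = 174 → 174
  G: 0 + 0.55×(255−0) = 0 + 140.25 = 140.25 → 140
  B: 130 + 0.55×(255−130) = 130 + 68.75 = 198.75 → 199
  → #AE8CC7

#500D82, #AE8CC7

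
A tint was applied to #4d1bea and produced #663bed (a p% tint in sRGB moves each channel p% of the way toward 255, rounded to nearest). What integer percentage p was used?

14%

#4d1bea is rgb(77, 27, 234); #663bed is rgb(102, 59, 237).
On the G channel (widest range): 59 ≈ 27 + (p/100)(255 − 27), so p ≈ 100×(59 − 27)/(255 − 27) = 3200/228 = 14.04.
p = 14 reproduces all three channels after rounding.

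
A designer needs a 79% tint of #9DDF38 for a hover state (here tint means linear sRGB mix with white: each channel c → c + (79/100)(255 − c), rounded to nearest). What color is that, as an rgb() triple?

#9DDF38 is rgb(157, 223, 56).
Lerp each channel 79% toward 255:
  R: 157 + 77.42 = 234.42 → 234
  G: 223 + 0.79×(255−223) = 223 + 25.28 = 248.28 → 248
  B: 56 + 0.79×(255−56) = 56 + 157.21 = 213.21 → 213

rgb(234, 248, 213)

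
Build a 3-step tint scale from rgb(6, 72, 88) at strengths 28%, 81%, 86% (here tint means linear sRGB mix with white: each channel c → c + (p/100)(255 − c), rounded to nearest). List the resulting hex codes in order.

#4C7B87, #D0DCDF, #DCE5E8

28%: (6 + 69.72 = 75.72→76, 72 + 51.24 = 123.24→123, 88 + 46.76 = 134.76→135) → #4C7B87
81%: (6 + 201.69 = 207.69→208, 72 + 148.23 = 220.23→220, 88 + 135.27 = 223.27→223) → #D0DCDF
86%: (6 + 214.14 = 220.14→220, 72 + 157.38 = 229.38→229, 88 + 143.62 = 231.62→232) → #DCE5E8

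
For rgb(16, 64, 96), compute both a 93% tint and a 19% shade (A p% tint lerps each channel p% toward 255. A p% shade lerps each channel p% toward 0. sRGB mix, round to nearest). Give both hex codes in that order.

93% tint:
  R: 16 + 222.27 = 238.27 → 238
  G: 64 + 0.93×(255−64) = 64 + 177.63 = 241.63 → 242
  B: 96 + 147.87 = 243.87 → 244
  → #EEF2F4
19% shade:
  R: 16 + 0.19×(0−16) = 16 − 3.04 = 12.96 → 13
  G: 64 + 0.19×(0−64) = 64 − 12.16 = 51.84 → 52
  B: 96 − 18.24 = 77.76 → 78
  → #0D344E

#EEF2F4, #0D344E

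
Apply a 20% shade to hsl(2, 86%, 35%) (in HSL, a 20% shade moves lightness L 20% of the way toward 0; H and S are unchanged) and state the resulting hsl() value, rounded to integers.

L moves 20% from 35 toward 0: 35 − 7 = 28 → 28.
H and S are unchanged.

hsl(2, 86%, 28%)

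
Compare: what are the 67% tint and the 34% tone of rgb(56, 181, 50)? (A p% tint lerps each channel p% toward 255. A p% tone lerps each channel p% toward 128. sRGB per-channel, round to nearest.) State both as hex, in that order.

67% tint:
  R: 56 + 133.33 = 189.33 → 189
  G: 181 + 0.67×(255−181) = 181 + 49.58 = 230.58 → 231
  B: 50 + 0.67×(255−50) = 50 + 137.35 = 187.35 → 187
  → #bde7bb
34% tone:
  R: 56 + 24.48 = 80.48 → 80
  G: 181 − 18.02 = 162.98 → 163
  B: 50 + 26.52 = 76.52 → 77
  → #50a34d

#bde7bb, #50a34d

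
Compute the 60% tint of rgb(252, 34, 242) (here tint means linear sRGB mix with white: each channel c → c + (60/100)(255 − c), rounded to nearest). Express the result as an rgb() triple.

Per channel, c → c + 0.6(255 − c):
  R: 252 + 1.8 = 253.8 → 254
  G: 34 + 132.6 = 166.6 → 167
  B: 242 + 0.6×(255−242) = 242 + 7.8 = 249.8 → 250

rgb(254, 167, 250)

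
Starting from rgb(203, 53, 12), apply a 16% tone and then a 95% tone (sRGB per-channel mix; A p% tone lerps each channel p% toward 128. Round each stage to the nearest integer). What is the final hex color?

#837d7b

Lerp each channel 16% toward 128:
  R: 203 + 0.16×(128−203) = 203 − 12 = 191 → 191
  G: 53 + 0.16×(128−53) = 53 + 12 = 65 → 65
  B: 12 + 0.16×(128−12) = 12 + 18.56 = 30.56 → 31
After the tone: rgb(191, 65, 31) = #bf411f.
A 95% tone moves each channel 95% toward 128:
  R: 191 − 59.85 = 131.15 → 131
  G: 65 + 59.85 = 124.85 → 125
  B: 31 + 0.95×(128−31) = 31 + 92.15 = 123.15 → 123
rgb(131, 125, 123) = #837d7b.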